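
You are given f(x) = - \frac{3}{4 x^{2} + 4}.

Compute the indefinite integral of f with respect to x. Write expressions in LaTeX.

Any candidate F(x) must reproduce f(x) exactly when differentiated.
Check: d/dx[- \frac{3 \operatorname{atan}{\left(x \right)}}{4}] = - \frac{3}{4 x^{2} + 4} = f(x).

F(x) = - \frac{3 \operatorname{atan}{\left(x \right)}}{4} + C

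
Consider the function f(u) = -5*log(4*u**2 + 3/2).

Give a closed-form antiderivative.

A candidate is checked by its d/du: the result must match f(u).
Check: d/du[5*(-2*u*log(4*u**2 + 3/2) + 4*u - sqrt(6)*atan(2*sqrt(6)*u/3))/2] = -5*log(4*u**2 + 3/2) = f(u).

An antiderivative is F(u) = 5*(-2*u*log(4*u**2 + 3/2) + 4*u - sqrt(6)*atan(2*sqrt(6)*u/3))/2.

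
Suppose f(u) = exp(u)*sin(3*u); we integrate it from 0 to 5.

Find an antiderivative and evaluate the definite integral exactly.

A first test for any F(u): its u-derivative must equal f(u) identically.
F(u) = exp(u)*sin(3*u)/10 - 3*exp(u)*cos(3*u)/10 is an antiderivative of f.
Check: d/du[exp(u)*sin(3*u)/10 - 3*exp(u)*cos(3*u)/10] = exp(u)*sin(3*u) = f(u).
F(5) = exp(5)*sin(15)/10 - 3*exp(5)*cos(15)/10; F(0) = -3/10.
Integral = F(5) - F(0) = 3/10 + exp(5)*sin(15)/10 - 3*exp(5)*cos(15)/10.

Antiderivative: F(u) = exp(u)*sin(3*u)/10 - 3*exp(u)*cos(3*u)/10; value = 3/10 + exp(5)*sin(15)/10 - 3*exp(5)*cos(15)/10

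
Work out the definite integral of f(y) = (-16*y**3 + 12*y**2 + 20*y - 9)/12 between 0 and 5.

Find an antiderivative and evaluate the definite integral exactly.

Antiderivative: F(y) = -y**4/3 + y**3/3 + 5*y**2/6 - 3*y/4; value = -1795/12

Differentiate the proposed F(y) back; it has to land on f(y) exactly.
F(y) = -y**4/3 + y**3/3 + 5*y**2/6 - 3*y/4 is an antiderivative of f.
Check: d/dy[-y**4/3 + y**3/3 + 5*y**2/6 - 3*y/4] = -4*y**3/3 + y**2 + 5*y/3 - 3/4, which equals f(y).
F(5) = -1795/12; F(0) = 0.
Integral = F(5) - F(0) = -1795/12.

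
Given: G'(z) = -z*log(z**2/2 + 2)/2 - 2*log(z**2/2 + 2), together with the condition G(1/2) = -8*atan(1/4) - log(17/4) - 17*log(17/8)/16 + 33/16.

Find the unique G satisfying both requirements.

G(z) = (z**2 + z*(-z - 8)*log(z**2/2 + 2) + 16*z - 4*log(z**2 + 4) - 32*atan(z/2))/4

The integrand splits into summands that can be handled one at a time.
A general antiderivative is z**2/4 + 4*z + (-z**2/4 - 2*z)*log(z**2/2 + 2) - log(z**2 + 4) - 8*atan(z/2) + C.
The condition gives C = -8*atan(1/4) - log(17/4) - 17*log(17/8)/16 + 33/16 - (-8*atan(1/4) - log(17/4) - 17*log(17/8)/16 + 33/16) = 0.
So G(z) = (z**2 + z*(-z - 8)*log(z**2/2 + 2) + 16*z - 4*log(z**2 + 4) - 32*atan(z/2))/4.
Check: d/dz[(z**2 + z*(-z - 8)*log(z**2/2 + 2) + 16*z - 4*log(z**2 + 4) - 32*atan(z/2))/4] = -z*log(z**2/2 + 2)/2 - 2*log(z**2/2 + 2) = G'(z).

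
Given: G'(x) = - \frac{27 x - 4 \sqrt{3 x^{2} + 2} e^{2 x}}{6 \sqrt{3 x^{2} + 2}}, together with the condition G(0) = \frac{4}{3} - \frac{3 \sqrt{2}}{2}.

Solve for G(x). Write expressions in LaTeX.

Recover the given G'(x) by differentiating a candidate G(x); any mismatch rules it out.
A general antiderivative is - \frac{3 \sqrt{3 x^{2} + 2}}{2} + \frac{e^{2 x}}{3} + C.
The condition gives C = \frac{4}{3} - \frac{3 \sqrt{2}}{2} - (\frac{1}{3} - \frac{3 \sqrt{2}}{2}) = 1.
So G(x) = \frac{- 9 \sqrt{3 x^{2} + 2} + 2 e^{2 x} + 6}{6}.
Check: d/dx[\frac{- 9 \sqrt{3 x^{2} + 2} + 2 e^{2 x} + 6}{6}] = \frac{- 27 x + 4 \sqrt{3 x^{2} + 2} e^{2 x}}{6 \sqrt{3 x^{2} + 2}}, which equals G'(x).

G(x) = \frac{- 9 \sqrt{3 x^{2} + 2} + 2 e^{2 x} + 6}{6}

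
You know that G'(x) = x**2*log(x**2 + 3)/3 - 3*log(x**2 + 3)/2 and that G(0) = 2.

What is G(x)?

G(x) = x**3*log(x**2 + 3)/9 - 2*x**3/27 - 3*x*log(x**2 + 3)/2 + 11*x/3 - 11*sqrt(3)*atan(sqrt(3)*x/3)/3 + 2

Integrate term by term and add the pieces.
A general antiderivative is -2*x**3/27 + 11*x/3 + (x**3/9 - 3*x/2)*log(x**2 + 3) - 11*sqrt(3)*atan(sqrt(3)*x/3)/3 + C.
The condition gives C = 2 - (0) = 2.
So G(x) = x**3*log(x**2 + 3)/9 - 2*x**3/27 - 3*x*log(x**2 + 3)/2 + 11*x/3 - 11*sqrt(3)*atan(sqrt(3)*x/3)/3 + 2.
Check: d/dx[x**3*log(x**2 + 3)/9 - 2*x**3/27 - 3*x*log(x**2 + 3)/2 + 11*x/3 - 11*sqrt(3)*atan(sqrt(3)*x/3)/3 + 2] = x**2*log(x**2 + 3)/3 - 3*log(x**2 + 3)/2 = G'(x).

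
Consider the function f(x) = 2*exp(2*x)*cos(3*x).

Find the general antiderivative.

Since d/dx undoes antidifferentiation here, F'(x) = f(x) is required of F(x).
Check: d/dx[6*exp(2*x)*sin(3*x)/13 + 4*exp(2*x)*cos(3*x)/13] = 2*exp(2*x)*cos(3*x) = f(x).

F(x) = 6*exp(2*x)*sin(3*x)/13 + 4*exp(2*x)*cos(3*x)/13 + C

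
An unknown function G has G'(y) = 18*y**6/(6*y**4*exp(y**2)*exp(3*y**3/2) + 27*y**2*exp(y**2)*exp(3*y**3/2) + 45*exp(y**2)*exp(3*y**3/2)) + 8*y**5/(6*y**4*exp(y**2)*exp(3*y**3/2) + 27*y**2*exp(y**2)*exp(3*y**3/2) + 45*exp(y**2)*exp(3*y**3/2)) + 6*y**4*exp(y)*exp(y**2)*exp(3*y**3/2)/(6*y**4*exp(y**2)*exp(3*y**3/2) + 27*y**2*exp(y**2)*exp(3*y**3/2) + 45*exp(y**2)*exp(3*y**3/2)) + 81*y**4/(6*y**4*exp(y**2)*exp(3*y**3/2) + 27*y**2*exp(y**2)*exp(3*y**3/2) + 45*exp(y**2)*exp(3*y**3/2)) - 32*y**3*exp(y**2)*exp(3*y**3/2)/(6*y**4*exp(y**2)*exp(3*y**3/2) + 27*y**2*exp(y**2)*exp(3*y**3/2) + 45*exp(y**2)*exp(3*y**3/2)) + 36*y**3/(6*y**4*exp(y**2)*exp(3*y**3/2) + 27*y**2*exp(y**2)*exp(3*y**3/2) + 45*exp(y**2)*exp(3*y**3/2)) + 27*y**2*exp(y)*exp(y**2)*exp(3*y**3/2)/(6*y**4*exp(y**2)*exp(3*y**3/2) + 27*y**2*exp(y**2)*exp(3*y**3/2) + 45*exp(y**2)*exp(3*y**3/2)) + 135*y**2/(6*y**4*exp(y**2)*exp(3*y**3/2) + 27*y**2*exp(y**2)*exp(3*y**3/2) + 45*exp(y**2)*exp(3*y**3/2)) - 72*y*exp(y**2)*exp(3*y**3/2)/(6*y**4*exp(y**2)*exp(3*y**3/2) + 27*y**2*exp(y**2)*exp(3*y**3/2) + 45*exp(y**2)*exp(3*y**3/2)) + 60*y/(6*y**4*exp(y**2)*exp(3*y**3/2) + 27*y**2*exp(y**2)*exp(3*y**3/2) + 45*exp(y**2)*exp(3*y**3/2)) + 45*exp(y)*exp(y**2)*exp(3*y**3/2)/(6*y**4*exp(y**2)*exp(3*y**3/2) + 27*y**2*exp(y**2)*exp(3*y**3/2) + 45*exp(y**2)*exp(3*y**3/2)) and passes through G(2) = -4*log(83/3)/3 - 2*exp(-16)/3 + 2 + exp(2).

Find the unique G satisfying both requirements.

G(y) = (3*exp(y) - 2*exp(-3*y**3/2 - y**2) - 4*log(2*y**4/3 + 3*y**2 + 5) + 6)/3

The integrand splits into summands that can be handled one at a time.
A general antiderivative is exp(y) - 2*exp(-3*y**3/2 - y**2)/3 - 4*log(2*y**4/3 + 3*y**2 + 5)/3 + C.
The condition gives C = -4*log(83/3)/3 - 2*exp(-16)/3 + 2 + exp(2) - (-4*log(83/3)/3 - 2*exp(-16)/3 + exp(2)) = 2.
So G(y) = (3*exp(y) - 2*exp(-3*y**3/2 - y**2) - 4*log(2*y**4/3 + 3*y**2 + 5) + 6)/3.
Check: d/dy[(3*exp(y) - 2*exp(-3*y**3/2 - y**2) - 4*log(2*y**4/3 + 3*y**2 + 5) + 6)/3] = (18*y**6 + 8*y**5 + 6*y**4*exp(y)*exp(y**2)*exp(3*y**3/2) + 81*y**4 - 32*y**3*exp(y**2)*exp(3*y**3/2) + 36*y**3 + 27*y**2*exp(y)*exp(y**2)*exp(3*y**3/2) + 135*y**2 - 72*y*exp(y**2)*exp(3*y**3/2) + 60*y + 45*exp(y)*exp(y**2)*exp(3*y**3/2))/(6*y**4*exp(y**2)*exp(3*y**3/2) + 27*y**2*exp(y**2)*exp(3*y**3/2) + 45*exp(y**2)*exp(3*y**3/2)), which equals G'(y).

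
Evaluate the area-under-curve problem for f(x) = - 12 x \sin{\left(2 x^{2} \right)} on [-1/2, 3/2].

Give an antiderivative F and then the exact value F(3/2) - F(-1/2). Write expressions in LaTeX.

The substitution u = 2 x^{2} works: f is exactly (dF/du)*(du/dx) for that inner function.
F(x) = 3 \cos{\left(2 x^{2} \right)} is an antiderivative of f.
Check: d/dx[3 \cos{\left(2 x^{2} \right)}] = - 12 x \sin{\left(2 x^{2} \right)} = f(x).
F(3/2) = 3 \cos{\left(\frac{9}{2} \right)}; F(-1/2) = 3 \cos{\left(\frac{1}{2} \right)}.
Integral = F(3/2) - F(-1/2) = - 3 \cos{\left(\frac{1}{2} \right)} + 3 \cos{\left(\frac{9}{2} \right)}.

Antiderivative: F(x) = 3 \cos{\left(2 x^{2} \right)}; value = - 3 \cos{\left(\frac{1}{2} \right)} + 3 \cos{\left(\frac{9}{2} \right)}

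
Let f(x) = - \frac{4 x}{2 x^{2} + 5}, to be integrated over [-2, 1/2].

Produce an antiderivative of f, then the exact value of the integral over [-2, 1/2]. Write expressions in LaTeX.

Antiderivative: F(x) = - \log{\left(x^{2} + \frac{5}{2} \right)}; value = - \log{\left(\frac{11}{4} \right)} + \log{\left(\frac{13}{2} \right)}

f matches the chain-rule pattern g'(h)*h' with inner function h(x) = x^{2} + \frac{5}{2}; substituting u = h(x) collapses the integral.
F(x) = - \log{\left(x^{2} + \frac{5}{2} \right)} is an antiderivative of f.
Check: d/dx[- \log{\left(x^{2} + \frac{5}{2} \right)}] = - \frac{4 x}{2 x^{2} + 5} = f(x).
F(1/2) = - \log{\left(\frac{11}{4} \right)}; F(-2) = - \log{\left(\frac{13}{2} \right)}.
Integral = F(1/2) - F(-2) = - \log{\left(\frac{11}{4} \right)} + \log{\left(\frac{13}{2} \right)}.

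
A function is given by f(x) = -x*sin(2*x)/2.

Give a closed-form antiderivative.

A first test for any F(x): its x-derivative must equal f(x) identically.
Check: d/dx[x*cos(2*x)/4 - sin(2*x)/8] = -x*sin(2*x)/2 = f(x).

An antiderivative is F(x) = x*cos(2*x)/4 - sin(2*x)/8.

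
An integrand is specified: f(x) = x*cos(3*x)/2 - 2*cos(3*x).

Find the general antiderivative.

The integrand splits into summands that can be handled one at a time.
Check: d/dx[x*sin(3*x)/6 - 2*sin(3*x)/3 + cos(3*x)/18] = x*cos(3*x)/2 - 2*cos(3*x) = f(x).

F(x) = x*sin(3*x)/6 - 2*sin(3*x)/3 + cos(3*x)/18 + C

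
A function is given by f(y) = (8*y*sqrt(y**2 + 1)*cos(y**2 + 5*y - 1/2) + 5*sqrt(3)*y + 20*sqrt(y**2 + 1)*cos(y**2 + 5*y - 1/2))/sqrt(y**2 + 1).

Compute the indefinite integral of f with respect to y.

Check any antiderivative F(y) by computing F'(y) and comparing it with f(y).
Check: d/dy[5*sqrt(3)*sqrt(y**2 + 1) + 4*sin(y**2 + 5*y - 1/2)] = (8*y*sqrt(y**2 + 1)*cos(y**2 + 5*y - 1/2) + 5*sqrt(3)*y + 20*sqrt(y**2 + 1)*cos(y**2 + 5*y - 1/2))/sqrt(y**2 + 1) = f(y).

F(y) = 5*sqrt(3)*sqrt(y**2 + 1) + 4*sin(y**2 + 5*y - 1/2) + C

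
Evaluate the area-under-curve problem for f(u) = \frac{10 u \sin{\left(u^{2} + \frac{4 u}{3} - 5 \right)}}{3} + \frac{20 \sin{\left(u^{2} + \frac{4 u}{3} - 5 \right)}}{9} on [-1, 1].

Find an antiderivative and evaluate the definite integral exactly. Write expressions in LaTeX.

Antiderivative: F(u) = - \frac{5 \cos{\left(u^{2} + \frac{4 u}{3} - 5 \right)}}{3}; value = \frac{5 \cos{\left(\frac{16}{3} \right)}}{3} - \frac{5 \cos{\left(\frac{8}{3} \right)}}{3}

f matches the chain-rule pattern g'(h)*h' with inner function h(u) = u^{2} + \frac{4 u}{3} - 5; substituting w = h(u) collapses the integral.
F(u) = - \frac{5 \cos{\left(u^{2} + \frac{4 u}{3} - 5 \right)}}{3} is an antiderivative of f.
Check: d/du[- \frac{5 \cos{\left(u^{2} + \frac{4 u}{3} - 5 \right)}}{3}] = \frac{10 u \sin{\left(u^{2} + \frac{4 u}{3} - 5 \right)}}{3} + \frac{20 \sin{\left(u^{2} + \frac{4 u}{3} - 5 \right)}}{9} = f(u).
F(1) = - \frac{5 \cos{\left(\frac{8}{3} \right)}}{3}; F(-1) = - \frac{5 \cos{\left(\frac{16}{3} \right)}}{3}.
Integral = F(1) - F(-1) = \frac{5 \cos{\left(\frac{16}{3} \right)}}{3} - \frac{5 \cos{\left(\frac{8}{3} \right)}}{3}.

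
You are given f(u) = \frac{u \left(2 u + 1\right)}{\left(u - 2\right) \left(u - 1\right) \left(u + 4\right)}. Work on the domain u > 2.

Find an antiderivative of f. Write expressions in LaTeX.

An antiderivative is F(u) = \frac{25 \log{\left(u - 2 \right)} - 9 \log{\left(u - 1 \right)} + 14 \log{\left(u + 4 \right)}}{15}.

The denominator factors as \left(u - 2\right) \left(u - 1\right) \left(u + 4\right); partial fractions split f into directly integrable pieces: \frac{14}{15 \left(u + 4\right)} - \frac{3}{5 \left(u - 1\right)} + \frac{5}{3 \left(u - 2\right)}.
Check: d/du[\frac{25 \log{\left(u - 2 \right)} - 9 \log{\left(u - 1 \right)} + 14 \log{\left(u + 4 \right)}}{15}] = \frac{2 u^{2} + u}{u^{3} + u^{2} - 10 u + 8}, which equals f(u).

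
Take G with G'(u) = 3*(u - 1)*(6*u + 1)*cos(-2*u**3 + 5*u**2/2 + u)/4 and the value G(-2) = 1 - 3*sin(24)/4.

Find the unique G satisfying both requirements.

G(u) = 1 - 3*sin(-2*u**3 + 5*u**2/2 + u)/4

G'(u) matches the chain-rule pattern g'(h)*h' with inner function h(u) = -2*u**3 + 5*u**2/2 + u; substituting w = h(u) collapses the integral.
A general antiderivative is -3*sin(-2*u**3 + 5*u**2/2 + u)/4 + C.
The condition gives C = 1 - 3*sin(24)/4 - (-3*sin(24)/4) = 1.
So G(u) = 1 - 3*sin(-2*u**3 + 5*u**2/2 + u)/4.
Check: d/du[1 - 3*sin(-2*u**3 + 5*u**2/2 + u)/4] = 9*u**2*cos(-2*u**3 + 5*u**2/2 + u)/2 - 15*u*cos(-2*u**3 + 5*u**2/2 + u)/4 - 3*cos(-2*u**3 + 5*u**2/2 + u)/4, which equals G'(u).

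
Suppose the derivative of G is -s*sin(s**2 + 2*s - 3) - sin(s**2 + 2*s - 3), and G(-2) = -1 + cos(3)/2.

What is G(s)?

The substitution u = s**2 + 2*s - 3 works: G'(s) is exactly (dG/du)*(du/ds) for that inner function.
A general antiderivative is cos(s**2 + 2*s - 3)/2 + C.
The condition gives C = -1 + cos(3)/2 - (cos(3)/2) = -1.
So G(s) = cos(s**2 + 2*s - 3)/2 - 1.
Check: d/ds[cos(s**2 + 2*s - 3)/2 - 1] = -s*sin(s**2 + 2*s - 3) - sin(s**2 + 2*s - 3) = G'(s).

G(s) = cos(s**2 + 2*s - 3)/2 - 1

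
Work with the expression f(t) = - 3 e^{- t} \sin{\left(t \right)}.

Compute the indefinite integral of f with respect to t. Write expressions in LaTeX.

F(t) = \frac{3 \left(\sin{\left(t \right)} + \cos{\left(t \right)}\right) e^{- t}}{2} + C

An antiderivative F(t) passes only if d/dt[F] lands on f(t) exactly.
Check: d/dt[\frac{3 \left(\sin{\left(t \right)} + \cos{\left(t \right)}\right) e^{- t}}{2}] = - 3 e^{- t} \sin{\left(t \right)} = f(t).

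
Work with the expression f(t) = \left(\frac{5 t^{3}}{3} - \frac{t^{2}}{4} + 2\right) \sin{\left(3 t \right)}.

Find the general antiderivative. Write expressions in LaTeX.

A candidate is checked by its d/dt: the result must match f(t).
Check: d/dt[- \frac{5 t^{3} \cos{\left(3 t \right)}}{9} + \frac{5 t^{2} \sin{\left(3 t \right)}}{9} + \frac{t^{2} \cos{\left(3 t \right)}}{12} - \frac{t \sin{\left(3 t \right)}}{18} + \frac{10 t \cos{\left(3 t \right)}}{27} - \frac{10 \sin{\left(3 t \right)}}{81} - \frac{37 \cos{\left(3 t \right)}}{54}] = \frac{5 t^{3} \sin{\left(3 t \right)}}{3} - \frac{t^{2} \sin{\left(3 t \right)}}{4} + 2 \sin{\left(3 t \right)}, which equals f(t).

F(t) = - \frac{5 t^{3} \cos{\left(3 t \right)}}{9} + \frac{5 t^{2} \sin{\left(3 t \right)}}{9} + \frac{t^{2} \cos{\left(3 t \right)}}{12} - \frac{t \sin{\left(3 t \right)}}{18} + \frac{10 t \cos{\left(3 t \right)}}{27} - \frac{10 \sin{\left(3 t \right)}}{81} - \frac{37 \cos{\left(3 t \right)}}{54} + C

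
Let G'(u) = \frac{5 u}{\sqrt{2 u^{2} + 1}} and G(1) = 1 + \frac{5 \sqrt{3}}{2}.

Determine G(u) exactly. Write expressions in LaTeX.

G(u) = \frac{5 \sqrt{2 u^{2} + 1}}{2} + 1

The substitution w = 2 u^{2} + 1 works: G'(u) is exactly (dG/dw)*(dw/du) for that inner function.
A general antiderivative is \frac{5 \sqrt{2 u^{2} + 1}}{2} + C.
The condition gives C = 1 + \frac{5 \sqrt{3}}{2} - (\frac{5 \sqrt{3}}{2}) = 1.
So G(u) = \frac{5 \sqrt{2 u^{2} + 1}}{2} + 1.
Check: d/du[\frac{5 \sqrt{2 u^{2} + 1}}{2} + 1] = \frac{5 u}{\sqrt{2 u^{2} + 1}} = G'(u).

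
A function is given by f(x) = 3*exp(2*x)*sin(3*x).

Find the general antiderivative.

Whatever form F(x) takes, F'(x) = f(x) is non-negotiable.
Check: d/dx[6*exp(2*x)*sin(3*x)/13 - 9*exp(2*x)*cos(3*x)/13] = 3*exp(2*x)*sin(3*x) = f(x).

F(x) = 6*exp(2*x)*sin(3*x)/13 - 9*exp(2*x)*cos(3*x)/13 + C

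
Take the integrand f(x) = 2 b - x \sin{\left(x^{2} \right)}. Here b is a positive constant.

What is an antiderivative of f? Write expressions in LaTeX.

An antiderivative is F(x) = 2 b x + \frac{\cos{\left(x^{2} \right)}}{2}.

Since d/dx undoes antidifferentiation here, F'(x) = f(x) is required of F(x).
Check: d/dx[2 b x + \frac{\cos{\left(x^{2} \right)}}{2}] = 2 b - x \sin{\left(x^{2} \right)} = f(x).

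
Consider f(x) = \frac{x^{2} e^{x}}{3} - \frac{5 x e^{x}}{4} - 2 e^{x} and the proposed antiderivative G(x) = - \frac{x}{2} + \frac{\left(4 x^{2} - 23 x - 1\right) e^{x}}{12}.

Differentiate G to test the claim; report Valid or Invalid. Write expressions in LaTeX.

Invalid: d/dx[G] - f = - \frac{1}{2}, which is not 0.

d/dx[G] = \frac{x^{2} e^{x}}{3} - \frac{5 x e^{x}}{4} - 2 e^{x} - \frac{1}{2}
d/dx[G] - f(x) = - \frac{1}{2} != 0.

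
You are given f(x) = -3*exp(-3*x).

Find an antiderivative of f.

An antiderivative is F(x) = exp(-3*x).

An antiderivative F(x) passes only if d/dx[F] lands on f(x) exactly.
Check: d/dx[exp(-3*x)] = -3*exp(-3*x) = f(x).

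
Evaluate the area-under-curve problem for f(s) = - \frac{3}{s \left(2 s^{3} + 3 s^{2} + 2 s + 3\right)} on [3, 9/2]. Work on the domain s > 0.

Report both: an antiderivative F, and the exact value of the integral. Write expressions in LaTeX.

The denominator factors as s \left(2 s + 3\right) \left(s^{2} + 1\right); partial fractions split f into directly integrable pieces: \frac{3 \left(3 s + 2\right)}{13 \left(s^{2} + 1\right)} + \frac{8}{13 \left(2 s + 3\right)} - \frac{1}{s}.
F(s) = - \log{\left(s \right)} + \frac{4 \log{\left(s + \frac{3}{2} \right)}}{13} + \frac{9 \log{\left(s^{2} + 1 \right)}}{26} + \frac{6 \operatorname{atan}{\left(s \right)}}{13} is an antiderivative of f.
Check: d/ds[- \log{\left(s \right)} + \frac{4 \log{\left(s + \frac{3}{2} \right)}}{13} + \frac{9 \log{\left(s^{2} + 1 \right)}}{26} + \frac{6 \operatorname{atan}{\left(s \right)}}{13}] = - \frac{3}{2 s^{4} + 3 s^{3} + 2 s^{2} + 3 s}, which equals f(s).
F(9/2) = - \log{\left(\frac{9}{2} \right)} + \frac{4 \log{\left(6 \right)}}{13} + \frac{6 \operatorname{atan}{\left(\frac{9}{2} \right)}}{13} + \frac{9 \log{\left(\frac{85}{4} \right)}}{26}; F(3) = - \log{\left(3 \right)} + \frac{4 \log{\left(\frac{9}{2} \right)}}{13} + \frac{6 \operatorname{atan}{\left(3 \right)}}{13} + \frac{9 \log{\left(10 \right)}}{26}.
Integral = F(9/2) - F(3) = - \frac{17 \log{\left(\frac{9}{2} \right)}}{13} - \frac{9 \log{\left(10 \right)}}{26} - \frac{6 \operatorname{atan}{\left(3 \right)}}{13} + \frac{4 \log{\left(6 \right)}}{13} + \frac{6 \operatorname{atan}{\left(\frac{9}{2} \right)}}{13} + \frac{9 \log{\left(\frac{85}{4} \right)}}{26} + \log{\left(3 \right)}.

Antiderivative: F(s) = - \log{\left(s \right)} + \frac{4 \log{\left(s + \frac{3}{2} \right)}}{13} + \frac{9 \log{\left(s^{2} + 1 \right)}}{26} + \frac{6 \operatorname{atan}{\left(s \right)}}{13}; value = - \frac{17 \log{\left(\frac{9}{2} \right)}}{13} - \frac{9 \log{\left(10 \right)}}{26} - \frac{6 \operatorname{atan}{\left(3 \right)}}{13} + \frac{4 \log{\left(6 \right)}}{13} + \frac{6 \operatorname{atan}{\left(\frac{9}{2} \right)}}{13} + \frac{9 \log{\left(\frac{85}{4} \right)}}{26} + \log{\left(3 \right)}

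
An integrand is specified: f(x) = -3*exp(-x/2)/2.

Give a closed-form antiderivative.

An antiderivative F(x) passes only if d/dx[F] lands on f(x) exactly.
Check: d/dx[3*exp(-x/2)] = -3*exp(-x/2)/2 = f(x).

An antiderivative is F(x) = 3*exp(-x/2).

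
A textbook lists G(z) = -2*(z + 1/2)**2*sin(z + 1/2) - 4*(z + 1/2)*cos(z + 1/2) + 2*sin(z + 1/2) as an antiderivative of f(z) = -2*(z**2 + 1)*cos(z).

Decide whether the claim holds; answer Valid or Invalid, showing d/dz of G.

Invalid: d/dz[G] - f = 2*z**2*cos(z) - 2*z**2*cos(z + 1/2) - 2*z*cos(z + 1/2) + 2*cos(z) - 5*cos(z + 1/2)/2, which is not 0.

d/dz[G] = -2*z**2*cos(z + 1/2) - 2*z*cos(z + 1/2) - 5*cos(z + 1/2)/2
d/dz[G] - f(z) = 2*z**2*cos(z) - 2*z**2*cos(z + 1/2) - 2*z*cos(z + 1/2) + 2*cos(z) - 5*cos(z + 1/2)/2 != 0.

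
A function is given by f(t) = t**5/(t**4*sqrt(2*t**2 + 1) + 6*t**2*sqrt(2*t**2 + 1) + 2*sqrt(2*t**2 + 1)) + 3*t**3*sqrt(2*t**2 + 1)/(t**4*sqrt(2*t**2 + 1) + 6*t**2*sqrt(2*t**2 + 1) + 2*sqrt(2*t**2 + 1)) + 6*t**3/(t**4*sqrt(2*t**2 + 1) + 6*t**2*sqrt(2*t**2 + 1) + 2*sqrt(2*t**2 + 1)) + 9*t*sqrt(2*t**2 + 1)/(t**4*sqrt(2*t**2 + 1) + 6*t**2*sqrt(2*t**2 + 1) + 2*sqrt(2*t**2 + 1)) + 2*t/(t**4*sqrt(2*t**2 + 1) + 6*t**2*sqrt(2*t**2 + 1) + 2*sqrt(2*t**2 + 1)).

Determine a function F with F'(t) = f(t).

The integrand splits into summands that can be handled one at a time.
Check: d/dt[(2*sqrt(2*t**2 + 1) + 3*log(t**4/2 + 3*t**2 + 1))/4] = (t**5 + 3*t**3*sqrt(2*t**2 + 1) + 6*t**3 + 9*t*sqrt(2*t**2 + 1) + 2*t)/(t**4*sqrt(2*t**2 + 1) + 6*t**2*sqrt(2*t**2 + 1) + 2*sqrt(2*t**2 + 1)), which equals f(t).

An antiderivative is F(t) = (2*sqrt(2*t**2 + 1) + 3*log(t**4/2 + 3*t**2 + 1))/4.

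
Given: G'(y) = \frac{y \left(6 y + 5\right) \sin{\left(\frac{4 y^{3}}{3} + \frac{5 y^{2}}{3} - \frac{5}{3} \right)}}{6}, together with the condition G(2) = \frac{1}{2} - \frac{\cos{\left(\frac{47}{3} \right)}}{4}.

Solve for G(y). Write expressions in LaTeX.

G(y) = - \frac{\cos{\left(\frac{4 y^{3}}{3} + \frac{5 y^{2}}{3} - \frac{5}{3} \right)} - 2}{4}

G'(y) matches the chain-rule pattern g'(h)*h' with inner function h(y) = \frac{4 y^{3}}{3} + \frac{5 y^{2}}{3} - \frac{5}{3}; substituting u = h(y) collapses the integral.
A general antiderivative is - \frac{\cos{\left(\frac{4 y^{3}}{3} + \frac{5 y^{2}}{3} - \frac{5}{3} \right)}}{4} + C.
The condition gives C = \frac{1}{2} - \frac{\cos{\left(\frac{47}{3} \right)}}{4} - (- \frac{\cos{\left(\frac{47}{3} \right)}}{4}) = \frac{1}{2}.
So G(y) = - \frac{\cos{\left(\frac{4 y^{3}}{3} + \frac{5 y^{2}}{3} - \frac{5}{3} \right)} - 2}{4}.
Check: d/dy[- \frac{\cos{\left(\frac{4 y^{3}}{3} + \frac{5 y^{2}}{3} - \frac{5}{3} \right)} - 2}{4}] = y^{2} \sin{\left(\frac{4 y^{3}}{3} + \frac{5 y^{2}}{3} - \frac{5}{3} \right)} + \frac{5 y \sin{\left(\frac{4 y^{3}}{3} + \frac{5 y^{2}}{3} - \frac{5}{3} \right)}}{6}, which equals G'(y).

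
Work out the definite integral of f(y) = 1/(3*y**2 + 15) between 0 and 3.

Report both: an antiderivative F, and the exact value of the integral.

A first test for any F(y): its y-derivative must equal f(y) identically.
F(y) = sqrt(5)*atan(sqrt(5)*y/5)/15 is an antiderivative of f.
Check: d/dy[sqrt(5)*atan(sqrt(5)*y/5)/15] = 1/(3*y**2 + 15) = f(y).
F(3) = sqrt(5)*atan(3*sqrt(5)/5)/15; F(0) = 0.
Integral = F(3) - F(0) = sqrt(5)*atan(3*sqrt(5)/5)/15.

Antiderivative: F(y) = sqrt(5)*atan(sqrt(5)*y/5)/15; value = sqrt(5)*atan(3*sqrt(5)/5)/15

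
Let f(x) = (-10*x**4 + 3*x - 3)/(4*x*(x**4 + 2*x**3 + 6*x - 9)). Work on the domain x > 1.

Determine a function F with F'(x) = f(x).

Factor the denominator (4*x*(x - 1)*(x + 3)*(x**2 + 3)) and decompose: f = -(8*x - 7)/(8*(x**2 + 3)) - 137/(96*(x + 3)) - 5/(32*(x - 1)) + 1/(12*x); each piece integrates to a log, atan, or power term.
Check: d/dx[log(x)/12 - 5*log(x - 1)/32 - 137*log(x + 3)/96 - log(x**2 + 3)/2 + 7*sqrt(3)*atan(sqrt(3)*x/3)/24] = (-10*x**4 + 3*x - 3)/(4*x**5 + 8*x**4 + 24*x**2 - 36*x), which equals f(x).

An antiderivative is F(x) = log(x)/12 - 5*log(x - 1)/32 - 137*log(x + 3)/96 - log(x**2 + 3)/2 + 7*sqrt(3)*atan(sqrt(3)*x/3)/24.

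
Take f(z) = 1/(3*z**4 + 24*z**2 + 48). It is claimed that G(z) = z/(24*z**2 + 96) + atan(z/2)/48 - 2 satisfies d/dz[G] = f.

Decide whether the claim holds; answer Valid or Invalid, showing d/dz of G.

d/dz[G] = 1/(3*z**4 + 24*z**2 + 48)
This equals f(z) exactly, so the claim holds.

Valid: G'(z) = f(z).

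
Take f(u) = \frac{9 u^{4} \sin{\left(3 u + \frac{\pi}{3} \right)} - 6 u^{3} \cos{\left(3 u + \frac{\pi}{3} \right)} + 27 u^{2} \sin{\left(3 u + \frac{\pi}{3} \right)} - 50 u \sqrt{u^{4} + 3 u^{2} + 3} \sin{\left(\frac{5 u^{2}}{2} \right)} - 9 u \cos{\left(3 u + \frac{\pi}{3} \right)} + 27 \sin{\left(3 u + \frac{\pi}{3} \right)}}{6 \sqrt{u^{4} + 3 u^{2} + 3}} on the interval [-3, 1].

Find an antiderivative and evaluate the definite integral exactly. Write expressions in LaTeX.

Any candidate F(u) must reproduce f(u) exactly when differentiated.
F(u) = - \frac{\sqrt{u^{4} + 3 u^{2} + 3} \cos{\left(3 u + \frac{\pi}{3} \right)}}{2} + \frac{5 \cos{\left(\frac{5 u^{2}}{2} \right)}}{3} is an antiderivative of f.
Check: d/du[- \frac{\sqrt{u^{4} + 3 u^{2} + 3} \cos{\left(3 u + \frac{\pi}{3} \right)}}{2} + \frac{5 \cos{\left(\frac{5 u^{2}}{2} \right)}}{3}] = \frac{9 u^{4} \sin{\left(3 u + \frac{\pi}{3} \right)} - 6 u^{3} \cos{\left(3 u + \frac{\pi}{3} \right)} + 27 u^{2} \sin{\left(3 u + \frac{\pi}{3} \right)} - 50 u \sqrt{u^{4} + 3 u^{2} + 3} \sin{\left(\frac{5 u^{2}}{2} \right)} - 9 u \cos{\left(3 u + \frac{\pi}{3} \right)} + 27 \sin{\left(3 u + \frac{\pi}{3} \right)}}{6 \sqrt{u^{4} + 3 u^{2} + 3}} = f(u).
F(1) = \frac{5 \cos{\left(\frac{5}{2} \right)}}{3} - \frac{\sqrt{7} \cos{\left(\frac{\pi}{3} + 3 \right)}}{2}; F(-3) = \frac{5 \cos{\left(\frac{45}{2} \right)}}{3} - \frac{\sqrt{111} \sin{\left(\frac{\pi}{6} + 9 \right)}}{2}.
Integral = F(1) - F(-3) = \frac{5 \cos{\left(\frac{5}{2} \right)}}{3} + \frac{\sqrt{111} \sin{\left(\frac{\pi}{6} + 9 \right)}}{2} - \frac{\sqrt{7} \cos{\left(\frac{\pi}{3} + 3 \right)}}{2} - \frac{5 \cos{\left(\frac{45}{2} \right)}}{3}.

Antiderivative: F(u) = - \frac{\sqrt{u^{4} + 3 u^{2} + 3} \cos{\left(3 u + \frac{\pi}{3} \right)}}{2} + \frac{5 \cos{\left(\frac{5 u^{2}}{2} \right)}}{3}; value = \frac{5 \cos{\left(\frac{5}{2} \right)}}{3} + \frac{\sqrt{111} \sin{\left(\frac{\pi}{6} + 9 \right)}}{2} - \frac{\sqrt{7} \cos{\left(\frac{\pi}{3} + 3 \right)}}{2} - \frac{5 \cos{\left(\frac{45}{2} \right)}}{3}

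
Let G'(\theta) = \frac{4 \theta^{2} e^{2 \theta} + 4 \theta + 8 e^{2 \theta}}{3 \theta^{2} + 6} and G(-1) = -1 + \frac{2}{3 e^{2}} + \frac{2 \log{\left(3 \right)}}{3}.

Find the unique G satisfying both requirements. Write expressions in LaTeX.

Any candidate G(\theta) must reproduce the stated G'(\theta) exactly.
A general antiderivative is \frac{2 e^{2 \theta}}{3} + \frac{2 \log{\left(\theta^{2} + 2 \right)}}{3} + C.
The condition gives C = -1 + \frac{2}{3 e^{2}} + \frac{2 \log{\left(3 \right)}}{3} - (\frac{2}{3 e^{2}} + \frac{2 \log{\left(3 \right)}}{3}) = -1.
So G(\theta) = \frac{2 e^{2 \theta} + 2 \log{\left(\theta^{2} + 2 \right)} - 3}{3}.
Check: d/d\theta[\frac{2 e^{2 \theta} + 2 \log{\left(\theta^{2} + 2 \right)} - 3}{3}] = \frac{4 \theta^{2} e^{2 \theta} + 4 \theta + 8 e^{2 \theta}}{3 \theta^{2} + 6} = G'(\theta).

G(\theta) = \frac{2 e^{2 \theta} + 2 \log{\left(\theta^{2} + 2 \right)} - 3}{3}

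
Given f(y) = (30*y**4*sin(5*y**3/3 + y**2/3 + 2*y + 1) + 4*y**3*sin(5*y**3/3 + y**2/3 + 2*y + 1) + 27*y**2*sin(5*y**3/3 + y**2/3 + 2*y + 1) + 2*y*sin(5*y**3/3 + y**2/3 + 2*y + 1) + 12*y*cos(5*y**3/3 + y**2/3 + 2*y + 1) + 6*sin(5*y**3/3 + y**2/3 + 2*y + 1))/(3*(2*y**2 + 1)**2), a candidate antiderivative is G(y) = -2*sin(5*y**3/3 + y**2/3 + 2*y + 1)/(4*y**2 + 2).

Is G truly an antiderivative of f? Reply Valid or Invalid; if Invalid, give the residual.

Invalid: d/dy[G] - f = (-30*y**4*sin(5*y**3/3 + y**2/3 + 2*y + 1) - 30*y**4*cos(5*y**3/3 + y**2/3 + 2*y + 1) - 4*y**3*sin(5*y**3/3 + y**2/3 + 2*y + 1) - 4*y**3*cos(5*y**3/3 + y**2/3 + 2*y + 1) - 27*y**2*sin(5*y**3/3 + y**2/3 + 2*y + 1) - 27*y**2*cos(5*y**3/3 + y**2/3 + 2*y + 1) + 10*y*sin(5*y**3/3 + y**2/3 + 2*y + 1) - 14*y*cos(5*y**3/3 + y**2/3 + 2*y + 1) - 6*sin(5*y**3/3 + y**2/3 + 2*y + 1) - 6*cos(5*y**3/3 + y**2/3 + 2*y + 1))/(12*y**4 + 12*y**2 + 3), which is not 0.

d/dy[G] = (-30*y**4*cos(5*y**3/3 + y**2/3 + 2*y + 1) - 4*y**3*cos(5*y**3/3 + y**2/3 + 2*y + 1) - 27*y**2*cos(5*y**3/3 + y**2/3 + 2*y + 1) + 12*y*sin(5*y**3/3 + y**2/3 + 2*y + 1) - 2*y*cos(5*y**3/3 + y**2/3 + 2*y + 1) - 6*cos(5*y**3/3 + y**2/3 + 2*y + 1))/(12*y**4 + 12*y**2 + 3)
d/dy[G] - f(y) = (-30*y**4*sin(5*y**3/3 + y**2/3 + 2*y + 1) - 30*y**4*cos(5*y**3/3 + y**2/3 + 2*y + 1) - 4*y**3*sin(5*y**3/3 + y**2/3 + 2*y + 1) - 4*y**3*cos(5*y**3/3 + y**2/3 + 2*y + 1) - 27*y**2*sin(5*y**3/3 + y**2/3 + 2*y + 1) - 27*y**2*cos(5*y**3/3 + y**2/3 + 2*y + 1) + 10*y*sin(5*y**3/3 + y**2/3 + 2*y + 1) - 14*y*cos(5*y**3/3 + y**2/3 + 2*y + 1) - 6*sin(5*y**3/3 + y**2/3 + 2*y + 1) - 6*cos(5*y**3/3 + y**2/3 + 2*y + 1))/(12*y**4 + 12*y**2 + 3) != 0.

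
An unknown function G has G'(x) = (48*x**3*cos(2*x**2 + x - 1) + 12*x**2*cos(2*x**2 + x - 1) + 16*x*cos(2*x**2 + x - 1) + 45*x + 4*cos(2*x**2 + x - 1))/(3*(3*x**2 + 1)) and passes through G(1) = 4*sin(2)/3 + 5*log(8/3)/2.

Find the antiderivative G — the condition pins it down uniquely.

G(x) = 5*log(2*x**2 + 2/3)/2 + 4*sin(2*x**2 + x - 1)/3

Differentiate the proposed G(x) back; it has to land on the given G'(x).
A general antiderivative is 5*log(2*x**2 + 2/3)/2 + 4*sin(2*x**2 + x - 1)/3 + C.
The condition gives C = 4*sin(2)/3 + 5*log(8/3)/2 - (4*sin(2)/3 + 5*log(8/3)/2) = 0.
So G(x) = 5*log(2*x**2 + 2/3)/2 + 4*sin(2*x**2 + x - 1)/3.
Check: d/dx[5*log(2*x**2 + 2/3)/2 + 4*sin(2*x**2 + x - 1)/3] = (48*x**3*cos(2*x**2 + x - 1) + 12*x**2*cos(2*x**2 + x - 1) + 16*x*cos(2*x**2 + x - 1) + 45*x + 4*cos(2*x**2 + x - 1))/(9*x**2 + 3), which equals G'(x).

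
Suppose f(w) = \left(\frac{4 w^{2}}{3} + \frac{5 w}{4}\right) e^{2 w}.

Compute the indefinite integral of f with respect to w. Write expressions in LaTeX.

Recognize the product-rule pattern: f = u'v + uv' with u = \frac{2 w^{2}}{3} - \frac{w}{24} + \frac{1}{48}, v = e^{2 w}, so integration by parts undoes it.
Check: d/dw[\frac{2 w^{2} e^{2 w}}{3} - \frac{w e^{2 w}}{24} + \frac{e^{2 w}}{48}] = \frac{4 w^{2} e^{2 w}}{3} + \frac{5 w e^{2 w}}{4}, which equals f(w).

F(w) = \frac{2 w^{2} e^{2 w}}{3} - \frac{w e^{2 w}}{24} + \frac{e^{2 w}}{48} + C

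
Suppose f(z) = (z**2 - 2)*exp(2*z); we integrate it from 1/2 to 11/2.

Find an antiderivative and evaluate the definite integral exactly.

Recognize the product-rule pattern: f = u'v + uv' with u = z**2/2 - z/2 - 3/4, v = exp(2*z), so integration by parts undoes it.
F(z) = (2*z**2 - 2*z - 3)*exp(2*z)/4 is an antiderivative of f.
Check: d/dz[(2*z**2 - 2*z - 3)*exp(2*z)/4] = z**2*exp(2*z) - 2*exp(2*z), which equals f(z).
F(11/2) = 93*exp(11)/8; F(1/2) = -7*exp(1)/8.
Integral = F(11/2) - F(1/2) = 7*exp(1)/8 + 93*exp(11)/8.

Antiderivative: F(z) = (2*z**2 - 2*z - 3)*exp(2*z)/4; value = 7*exp(1)/8 + 93*exp(11)/8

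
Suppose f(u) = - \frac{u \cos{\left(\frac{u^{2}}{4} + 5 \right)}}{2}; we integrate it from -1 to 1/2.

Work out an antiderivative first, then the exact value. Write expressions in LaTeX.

The substitution w = \frac{u^{2}}{4} + 5 works: f is exactly (dF/dw)*(dw/du) for that inner function.
F(u) = - \sin{\left(\frac{u^{2}}{4} + 5 \right)} is an antiderivative of f.
Check: d/du[- \sin{\left(\frac{u^{2}}{4} + 5 \right)}] = - \frac{u \cos{\left(\frac{u^{2}}{4} + 5 \right)}}{2} = f(u).
F(1/2) = - \sin{\left(\frac{81}{16} \right)}; F(-1) = - \sin{\left(\frac{21}{4} \right)}.
Integral = F(1/2) - F(-1) = \sin{\left(\frac{21}{4} \right)} - \sin{\left(\frac{81}{16} \right)}.

Antiderivative: F(u) = - \sin{\left(\frac{u^{2}}{4} + 5 \right)}; value = \sin{\left(\frac{21}{4} \right)} - \sin{\left(\frac{81}{16} \right)}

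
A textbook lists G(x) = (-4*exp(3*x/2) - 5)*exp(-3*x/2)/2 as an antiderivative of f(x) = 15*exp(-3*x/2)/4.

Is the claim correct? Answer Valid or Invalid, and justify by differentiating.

d/dx[G] = 15*exp(-3*x/2)/4
This equals f(x) exactly, so the claim holds.

Valid - differentiating G returns exactly f.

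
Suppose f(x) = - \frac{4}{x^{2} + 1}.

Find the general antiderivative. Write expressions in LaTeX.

F(x) = - 4 \operatorname{atan}{\left(x \right)} + C

Since d/dx undoes antidifferentiation here, F'(x) = f(x) is required of F(x).
Check: d/dx[- 4 \operatorname{atan}{\left(x \right)}] = - \frac{4}{x^{2} + 1} = f(x).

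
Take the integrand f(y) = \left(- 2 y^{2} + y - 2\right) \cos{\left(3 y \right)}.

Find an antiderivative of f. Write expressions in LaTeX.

Since d/dy undoes antidifferentiation here, F'(y) = f(y) is required of F(y).
Check: d/dy[- \frac{2 y^{2} \sin{\left(3 y \right)}}{3} + \frac{y \sin{\left(3 y \right)}}{3} - \frac{4 y \cos{\left(3 y \right)}}{9} - \frac{14 \sin{\left(3 y \right)}}{27} + \frac{\cos{\left(3 y \right)}}{9}] = - 2 y^{2} \cos{\left(3 y \right)} + y \cos{\left(3 y \right)} - 2 \cos{\left(3 y \right)}, which equals f(y).

An antiderivative is F(y) = - \frac{2 y^{2} \sin{\left(3 y \right)}}{3} + \frac{y \sin{\left(3 y \right)}}{3} - \frac{4 y \cos{\left(3 y \right)}}{9} - \frac{14 \sin{\left(3 y \right)}}{27} + \frac{\cos{\left(3 y \right)}}{9}.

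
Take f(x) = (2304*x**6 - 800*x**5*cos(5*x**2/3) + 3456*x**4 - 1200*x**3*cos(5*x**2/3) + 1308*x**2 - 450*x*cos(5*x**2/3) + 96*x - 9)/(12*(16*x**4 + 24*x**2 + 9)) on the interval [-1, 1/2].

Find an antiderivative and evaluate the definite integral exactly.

For F(x) to be correct the identity F'(x) - f(x) = 0 must hold.
F(x) = 4*x**3 - x/(16*x**2 + 12) - 5*sin(5*x**2/3)/4 - 1/(4*x**2 + 3) is an antiderivative of f.
Check: d/dx[4*x**3 - x/(16*x**2 + 12) - 5*sin(5*x**2/3)/4 - 1/(4*x**2 + 3)] = (2304*x**6 - 800*x**5*cos(5*x**2/3) + 3456*x**4 - 1200*x**3*cos(5*x**2/3) + 1308*x**2 - 450*x*cos(5*x**2/3) + 96*x - 9)/(192*x**4 + 288*x**2 + 108), which equals f(x).
F(1/2) = 7/32 - 5*sin(5/12)/4; F(-1) = -115/28 - 5*sin(5/3)/4.
Integral = F(1/2) - F(-1) = -5*sin(5/12)/4 + 5*sin(5/3)/4 + 969/224.

Antiderivative: F(x) = 4*x**3 - x/(16*x**2 + 12) - 5*sin(5*x**2/3)/4 - 1/(4*x**2 + 3); value = -5*sin(5/12)/4 + 5*sin(5/3)/4 + 969/224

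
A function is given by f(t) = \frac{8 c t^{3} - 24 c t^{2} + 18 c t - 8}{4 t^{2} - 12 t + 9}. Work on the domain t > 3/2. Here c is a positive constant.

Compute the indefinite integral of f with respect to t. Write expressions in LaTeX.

Check any antiderivative F(t) by computing F'(t) and comparing it with f(t).
Check: d/dt[c t^{2} + \frac{4}{2 t - 3}] = \frac{8 c t^{3} - 24 c t^{2} + 18 c t - 8}{4 t^{2} - 12 t + 9} = f(t).

F(t) = c t^{2} + \frac{4}{2 t - 3} + C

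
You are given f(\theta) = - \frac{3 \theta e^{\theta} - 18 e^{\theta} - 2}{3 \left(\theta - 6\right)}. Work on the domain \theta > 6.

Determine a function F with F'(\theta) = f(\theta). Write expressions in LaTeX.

A candidate is checked by its d/d\theta: the result must match f(\theta).
Check: d/d\theta[- e^{\theta} + \frac{2 \log{\left(\theta - 6 \right)}}{3}] = \frac{- 3 \theta e^{\theta} + 18 e^{\theta} + 2}{3 \theta - 18}, which equals f(\theta).

An antiderivative is F(\theta) = - e^{\theta} + \frac{2 \log{\left(\theta - 6 \right)}}{3}.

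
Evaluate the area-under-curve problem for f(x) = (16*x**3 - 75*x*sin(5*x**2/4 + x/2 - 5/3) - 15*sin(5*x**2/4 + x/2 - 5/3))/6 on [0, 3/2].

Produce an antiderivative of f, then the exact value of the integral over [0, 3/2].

Antiderivative: F(x) = 2*x**4/3 + 5*cos(5*x**2/4 + x/2 - 5/3); value = 5*cos(91/48) - 5*cos(5/3) + 27/8

For F(x) to be correct the identity F'(x) - f(x) = 0 must hold.
F(x) = 2*x**4/3 + 5*cos(5*x**2/4 + x/2 - 5/3) is an antiderivative of f.
Check: d/dx[2*x**4/3 + 5*cos(5*x**2/4 + x/2 - 5/3)] = 8*x**3/3 - 25*x*sin(5*x**2/4 + x/2 - 5/3)/2 - 5*sin(5*x**2/4 + x/2 - 5/3)/2, which equals f(x).
F(3/2) = 5*cos(91/48) + 27/8; F(0) = 5*cos(5/3).
Integral = F(3/2) - F(0) = 5*cos(91/48) - 5*cos(5/3) + 27/8.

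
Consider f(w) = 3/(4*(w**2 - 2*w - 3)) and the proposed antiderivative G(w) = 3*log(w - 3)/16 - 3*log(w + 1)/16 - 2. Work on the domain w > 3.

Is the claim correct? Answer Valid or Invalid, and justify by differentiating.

Valid - the claim checks out under differentiation.

d/dw[G] = 3/(4*w**2 - 8*w - 12)
This equals f(w) exactly, so the claim holds.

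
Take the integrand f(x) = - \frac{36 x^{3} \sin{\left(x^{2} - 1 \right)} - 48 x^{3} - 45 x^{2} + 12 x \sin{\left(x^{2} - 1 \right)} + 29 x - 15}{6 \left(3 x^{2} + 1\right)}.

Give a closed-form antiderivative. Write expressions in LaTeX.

A candidate is checked by its d/dx: the result must match f(x).
Check: d/dx[\frac{4 x^{2}}{3} + \frac{5 x}{2} - \frac{5 \log{\left(x^{2} + \frac{1}{3} \right)}}{4} + \cos{\left(x^{2} - 1 \right)}] = \frac{- 36 x^{3} \sin{\left(x^{2} - 1 \right)} + 48 x^{3} + 45 x^{2} - 12 x \sin{\left(x^{2} - 1 \right)} - 29 x + 15}{18 x^{2} + 6}, which equals f(x).

An antiderivative is F(x) = \frac{4 x^{2}}{3} + \frac{5 x}{2} - \frac{5 \log{\left(x^{2} + \frac{1}{3} \right)}}{4} + \cos{\left(x^{2} - 1 \right)}.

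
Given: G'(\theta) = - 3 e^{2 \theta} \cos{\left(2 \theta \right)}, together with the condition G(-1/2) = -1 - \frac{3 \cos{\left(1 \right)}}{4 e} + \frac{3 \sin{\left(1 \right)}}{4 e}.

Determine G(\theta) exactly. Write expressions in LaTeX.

G(\theta) = - \frac{3 e^{2 \theta} \sin{\left(2 \theta \right)}}{4} - \frac{3 e^{2 \theta} \cos{\left(2 \theta \right)}}{4} - 1

Whatever form G(\theta) takes, its d/d\theta must return the stated G'(\theta).
A general antiderivative is - \frac{3 e^{2 \theta} \sin{\left(2 \theta \right)}}{4} - \frac{3 e^{2 \theta} \cos{\left(2 \theta \right)}}{4} + C.
The condition gives C = -1 - \frac{3 \cos{\left(1 \right)}}{4 e} + \frac{3 \sin{\left(1 \right)}}{4 e} - (- \frac{3 \cos{\left(1 \right)}}{4 e} + \frac{3 \sin{\left(1 \right)}}{4 e}) = -1.
So G(\theta) = - \frac{3 e^{2 \theta} \sin{\left(2 \theta \right)}}{4} - \frac{3 e^{2 \theta} \cos{\left(2 \theta \right)}}{4} - 1.
Check: d/d\theta[- \frac{3 e^{2 \theta} \sin{\left(2 \theta \right)}}{4} - \frac{3 e^{2 \theta} \cos{\left(2 \theta \right)}}{4} - 1] = - 3 e^{2 \theta} \cos{\left(2 \theta \right)} = G'(\theta).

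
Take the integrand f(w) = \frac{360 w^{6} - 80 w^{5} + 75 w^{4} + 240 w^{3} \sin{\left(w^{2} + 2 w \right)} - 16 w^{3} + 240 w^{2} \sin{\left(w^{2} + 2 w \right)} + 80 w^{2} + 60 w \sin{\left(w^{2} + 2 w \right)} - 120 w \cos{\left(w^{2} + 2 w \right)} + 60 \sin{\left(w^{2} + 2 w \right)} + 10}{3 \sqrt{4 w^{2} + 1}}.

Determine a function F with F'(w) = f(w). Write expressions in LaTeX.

f has the shape u'v + uv' for u = 2 \sqrt{4 w^{2} + 1} and v = \frac{5 w^{5}}{2} - \frac{2 w^{4}}{3} + \frac{5 w}{3} - 5 \cos{\left(w^{2} + 2 w \right)} — it is the derivative of the product u*v.
Check: d/dw[2 \sqrt{4 w^{2} + 1} \left(\frac{5 w^{5}}{2} - \frac{2 w^{4}}{3} + \frac{5 w}{3} - 5 \cos{\left(w^{2} + 2 w \right)}\right)] = \frac{360 w^{6} - 80 w^{5} + 75 w^{4} + 240 w^{3} \sin{\left(w^{2} + 2 w \right)} - 16 w^{3} + 240 w^{2} \sin{\left(w^{2} + 2 w \right)} + 80 w^{2} + 60 w \sin{\left(w^{2} + 2 w \right)} - 120 w \cos{\left(w^{2} + 2 w \right)} + 60 \sin{\left(w^{2} + 2 w \right)} + 10}{3 \sqrt{4 w^{2} + 1}} = f(w).

An antiderivative is F(w) = 2 \sqrt{4 w^{2} + 1} \left(\frac{5 w^{5}}{2} - \frac{2 w^{4}}{3} + \frac{5 w}{3} - 5 \cos{\left(w^{2} + 2 w \right)}\right).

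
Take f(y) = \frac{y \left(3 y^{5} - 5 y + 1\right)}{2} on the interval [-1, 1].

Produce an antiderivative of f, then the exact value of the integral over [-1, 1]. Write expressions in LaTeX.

Since d/dy undoes antidifferentiation here, F'(y) = f(y) is required of F(y).
F(y) = \frac{3 y^{7}}{14} - \frac{5 y^{3}}{6} + \frac{y^{2}}{4} is an antiderivative of f.
Check: d/dy[\frac{3 y^{7}}{14} - \frac{5 y^{3}}{6} + \frac{y^{2}}{4}] = \frac{3 y^{6}}{2} - \frac{5 y^{2}}{2} + \frac{y}{2}, which equals f(y).
F(1) = - \frac{31}{84}; F(-1) = \frac{73}{84}.
Integral = F(1) - F(-1) = - \frac{26}{21}.

Antiderivative: F(y) = \frac{3 y^{7}}{14} - \frac{5 y^{3}}{6} + \frac{y^{2}}{4}; value = - \frac{26}{21}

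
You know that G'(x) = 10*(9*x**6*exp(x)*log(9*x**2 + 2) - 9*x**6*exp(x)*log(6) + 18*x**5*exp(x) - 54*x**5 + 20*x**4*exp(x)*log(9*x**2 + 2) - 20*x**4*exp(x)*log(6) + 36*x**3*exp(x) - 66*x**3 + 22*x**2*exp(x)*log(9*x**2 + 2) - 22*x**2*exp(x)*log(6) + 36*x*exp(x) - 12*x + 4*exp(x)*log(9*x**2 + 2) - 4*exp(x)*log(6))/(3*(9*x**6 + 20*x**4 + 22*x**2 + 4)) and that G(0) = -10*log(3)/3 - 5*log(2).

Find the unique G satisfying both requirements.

G(x) = 5*(2*exp(x)*log(3*x**2/2 + 1/3) - 3*log(x**4 + 2*x**2 + 2))/3

Any candidate G(x) must reproduce the stated G'(x) exactly.
A general antiderivative is 10*exp(x)*log(3*x**2/2 + 1/3)/3 - 5*log(x**4 + 2*x**2 + 2) + C.
The condition gives C = -10*log(3)/3 - 5*log(2) - (-10*log(3)/3 - 5*log(2)) = 0.
So G(x) = 5*(2*exp(x)*log(3*x**2/2 + 1/3) - 3*log(x**4 + 2*x**2 + 2))/3.
Check: d/dx[5*(2*exp(x)*log(3*x**2/2 + 1/3) - 3*log(x**4 + 2*x**2 + 2))/3] = (90*x**6*exp(x)*log(9*x**2 + 2) - 90*x**6*exp(x)*log(6) + 180*x**5*exp(x) - 540*x**5 + 200*x**4*exp(x)*log(9*x**2 + 2) - 200*x**4*exp(x)*log(6) + 360*x**3*exp(x) - 660*x**3 + 220*x**2*exp(x)*log(9*x**2 + 2) - 220*x**2*exp(x)*log(6) + 360*x*exp(x) - 120*x + 40*exp(x)*log(9*x**2 + 2) - 40*exp(x)*log(6))/(27*x**6 + 60*x**4 + 66*x**2 + 12), which equals G'(x).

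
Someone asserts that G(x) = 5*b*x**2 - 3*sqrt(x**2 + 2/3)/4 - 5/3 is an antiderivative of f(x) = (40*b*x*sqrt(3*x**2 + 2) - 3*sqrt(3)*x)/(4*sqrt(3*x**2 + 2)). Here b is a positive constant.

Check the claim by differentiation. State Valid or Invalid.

d/dx[G] = (40*b*x*sqrt(3*x**2 + 2) - 3*sqrt(3)*x)/(4*sqrt(3*x**2 + 2))
This equals f(x) exactly, so the claim holds.

Valid. The derivative of G reproduces f.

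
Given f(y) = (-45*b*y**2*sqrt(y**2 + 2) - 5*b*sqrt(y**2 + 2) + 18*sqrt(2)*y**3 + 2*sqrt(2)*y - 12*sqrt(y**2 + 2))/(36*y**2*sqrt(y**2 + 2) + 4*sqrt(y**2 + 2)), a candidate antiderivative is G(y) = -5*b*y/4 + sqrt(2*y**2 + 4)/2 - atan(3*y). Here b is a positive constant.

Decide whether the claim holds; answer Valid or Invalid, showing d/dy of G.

d/dy[G] = (-45*b*y**2*sqrt(y**2 + 2) - 5*b*sqrt(y**2 + 2) + 18*sqrt(2)*y**3 + 2*sqrt(2)*y - 12*sqrt(y**2 + 2))/(36*y**2*sqrt(y**2 + 2) + 4*sqrt(y**2 + 2))
This equals f(y) exactly, so the claim holds.

Valid: G'(y) = f(y).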